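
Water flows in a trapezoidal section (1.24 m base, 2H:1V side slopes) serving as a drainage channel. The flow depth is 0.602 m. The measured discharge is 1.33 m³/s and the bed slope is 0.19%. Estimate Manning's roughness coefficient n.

n = 0.025

With bottom width b = 1.24 m and side slope z = 2: A = (b + zy)y = (1.24 + 2×0.602)×0.602 = 1.471 m²; P = b + 2y√(1+z²) = 1.24 + 2×0.602×2.236 = 3.932 m.
Hydraulic radius R = A/P = 1.471/3.932 = 0.3742 m.
Rearranging Manning's equation: n = (1/Q) A R^(2/3) S^(1/2) = (1/1.33) × 1.471 × 0.3742^(2/3) × √0.0019 = 0.025.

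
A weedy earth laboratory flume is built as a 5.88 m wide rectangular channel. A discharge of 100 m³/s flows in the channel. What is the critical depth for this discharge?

For a rectangular channel, critical depth y_c = (q²/g)^(1/3) where q = Q/b = 100/5.88 = 17.01 m²/s.
So y_c = (17.01²/9.81)^(1/3) = 3.09 m.

y_c = 3.09 m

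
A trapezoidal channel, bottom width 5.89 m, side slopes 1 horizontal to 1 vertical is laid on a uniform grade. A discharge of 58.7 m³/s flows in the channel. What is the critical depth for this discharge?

At critical depth, Q² T / (g A³) = 1, i.e. A³/T = Q²/g = 58.7²/9.81 = 351.2.
Try y = 1.67 m: A³/T = 218 — too small.
Try y = 2.14 m: A³/T = 499 — too large.
Try y = 1.93 m: A³/T = 352.6 — ≈ 351.2.

y_c = 1.93 m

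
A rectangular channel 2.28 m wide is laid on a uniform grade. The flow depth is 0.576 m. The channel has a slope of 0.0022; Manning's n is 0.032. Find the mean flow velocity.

V = 0.773 m/s

Flow area A = b·y = 2.28 × 0.576 = 1.313 m². Wetted perimeter P = b + 2y = 2.28 + 2×0.576 = 3.432 m.
Hydraulic radius R = A/P = 1.313/3.432 = 0.3827 m.
From Manning's equation, V = (1/n) R^(2/3) S^(1/2) = (1/0.032) × 0.3827^(2/3) × 0.0022^(1/2) = 0.773 m/s.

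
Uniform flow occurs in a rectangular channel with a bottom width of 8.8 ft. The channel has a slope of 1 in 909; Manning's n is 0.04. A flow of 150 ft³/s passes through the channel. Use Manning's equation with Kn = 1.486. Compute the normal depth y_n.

Manning's equation rearranged: A R^(2/3) = nQ / (1.486·√S) = 0.04 × 150 / (1.486 × √0.0011) = 121.7.
At y = 5.37 ft: A R^(2/3) = 85.14 — low.
At y = 8.36 ft: A R^(2/3) = 149 — high.
At y = 7.1 ft: A R^(2/3) = 121.6 — ≈ 121.7.

y_n = 7.1 ft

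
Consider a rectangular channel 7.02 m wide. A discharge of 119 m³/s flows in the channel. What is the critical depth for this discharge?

y_c = 3.08 m

For a rectangular channel, critical depth y_c = (q²/g)^(1/3) where q = Q/b = 119/7.02 = 16.95 m²/s.
So y_c = (16.95²/9.81)^(1/3) = 3.08 m.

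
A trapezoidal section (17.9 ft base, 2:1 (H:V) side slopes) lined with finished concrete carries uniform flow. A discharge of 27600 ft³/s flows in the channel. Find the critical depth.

y_c = 22 ft

At critical depth, Q² T / (g A³) = 1, i.e. A³/T = Q²/g = 27600²/32.2 = 23660000.
At y = 17.1 ft: A³/T = 8194000 — too small.
At y = 22 ft: A³/T = 23850000 — close enough.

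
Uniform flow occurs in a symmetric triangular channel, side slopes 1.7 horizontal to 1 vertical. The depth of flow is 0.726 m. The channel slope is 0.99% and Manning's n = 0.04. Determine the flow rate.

For a triangular section with side slope z = 1.7: A = zy² = 1.7×0.726² = 0.896 m²; P = 2y√(1+z²) = 2×0.726×1.972 = 2.864 m.
Hydraulic radius R = A/P = 0.896/2.864 = 0.3129 m.
Manning's equation: Q = (1/n) A R^(2/3) S^(1/2) = (1/0.04) × 0.896 × 0.3129^(2/3) × 0.0099^(1/2) = 1.03 m³/s.

Q = 1.03 m³/s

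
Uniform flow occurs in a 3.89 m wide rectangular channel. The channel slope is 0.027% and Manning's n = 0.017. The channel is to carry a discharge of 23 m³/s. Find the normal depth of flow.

y_n = 4.9 m

Manning's equation rearranged: A R^(2/3) = nQ / (1·√S) = 0.017 × 23 / (√0.00027) = 23.8.
Trying y = 3.91 m: A R^(2/3) = 18.11 — too small.
Trying y = 5.93 m: A R^(2/3) = 29.75 — too large.
Trying y = 4.9 m: A R^(2/3) = 23.77 — matches.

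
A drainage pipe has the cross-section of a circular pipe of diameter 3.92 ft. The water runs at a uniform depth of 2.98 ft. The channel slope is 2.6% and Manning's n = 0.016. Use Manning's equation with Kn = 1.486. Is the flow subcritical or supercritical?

supercritical

For a circular section of diameter D = 3.92 ft at depth y = 2.98 ft, the central angle is θ = 2 arccos(1 − 2y/D) = 4.236 rad. Then A = (D²/8)(θ − sin θ) = 9.844 ft² and P = Dθ/2 = 8.303 ft.
Hydraulic radius R = A/P = 9.844/8.303 = 1.186 ft.
V = (1.486/n) R^(2/3) √S = (1.486/0.016) × 1.186^(2/3) × √0.026 = 16.78 ft/s. Hydraulic depth D_h = A/T = 9.844/3.347 = 2.941 ft.
Froude number Fr = V/√(g·D_h) = 16.78/√(32.2×2.941) = 1.72, which is greater than 1, so the flow is supercritical.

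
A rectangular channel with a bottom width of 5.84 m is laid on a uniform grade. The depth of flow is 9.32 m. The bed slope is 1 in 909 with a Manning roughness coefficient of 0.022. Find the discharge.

Q = 140 m³/s

Flow area A = b·y = 5.84 × 9.32 = 54.43 m². Wetted perimeter P = b + 2y = 5.84 + 2×9.32 = 24.48 m.
Hydraulic radius R = A/P = 54.43/24.48 = 2.223 m.
Manning's equation: Q = (1/n) A R^(2/3) S^(1/2) = (1/0.022) × 54.43 × 2.223^(2/3) × 0.0011^(1/2) = 140 m³/s.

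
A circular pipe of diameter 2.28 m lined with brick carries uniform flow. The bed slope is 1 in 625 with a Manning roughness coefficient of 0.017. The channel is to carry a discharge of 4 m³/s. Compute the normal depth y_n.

y_n = 1.28 m

Manning's equation rearranged: A R^(2/3) = nQ / (1·√S) = 0.017 × 4 / (√0.0016) = 1.7.
Trying y = 1.43 m: A R^(2/3) = 2.016 — too large.
Trying y = 1.15 m: A R^(2/3) = 1.424 — too small.
Trying y = 1.28 m: A R^(2/3) = 1.699 — ≈ 1.7.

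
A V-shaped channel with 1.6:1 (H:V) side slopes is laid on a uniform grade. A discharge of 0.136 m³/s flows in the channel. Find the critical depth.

y_c = 0.271 m

At critical depth, Q² T / (g A³) = 1, i.e. A³/T = Q²/g = 0.136²/9.81 = 0.001885.
Trying y = 0.321 m: A³/T = 0.004362 — too large.
Trying y = 0.192 m: A³/T = 0.000334 — too small.
Trying y = 0.271 m: A³/T = 0.001871 — close enough.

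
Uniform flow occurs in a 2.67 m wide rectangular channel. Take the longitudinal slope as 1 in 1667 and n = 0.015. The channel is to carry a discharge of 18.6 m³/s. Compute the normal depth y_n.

y_n = 4.23 m

Manning's equation rearranged: A R^(2/3) = nQ / (1·√S) = 0.015 × 18.6 / (√0.0005999) = 11.39.
Trying y = 2.89 m: A R^(2/3) = 7.263 — short.
Trying y = 5.09 m: A R^(2/3) = 14.11 — over.
Trying y = 4.23 m: A R^(2/3) = 11.4 — matches.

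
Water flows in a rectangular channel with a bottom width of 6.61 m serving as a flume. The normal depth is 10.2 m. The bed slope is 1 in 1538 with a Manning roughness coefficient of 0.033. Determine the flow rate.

Flow area A = b·y = 6.61 × 10.2 = 67.42 m². Wetted perimeter P = b + 2y = 6.61 + 2×10.2 = 27.01 m.
Hydraulic radius R = A/P = 67.42/27.01 = 2.496 m.
Manning's equation: Q = (1/n) A R^(2/3) S^(1/2) = (1/0.033) × 67.42 × 2.496^(2/3) × 0.0006502^(1/2) = 95.9 m³/s.

Q = 95.9 m³/s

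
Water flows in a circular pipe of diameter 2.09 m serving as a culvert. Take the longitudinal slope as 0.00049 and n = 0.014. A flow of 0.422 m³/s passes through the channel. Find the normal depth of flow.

Manning's equation rearranged: A R^(2/3) = nQ / (1·√S) = 0.014 × 0.422 / (√0.00049) = 0.2669.
Trying y = 0.62 m: A R^(2/3) = 0.4265 — over.
Trying y = 0.429 m: A R^(2/3) = 0.2054 — short.
Trying y = 0.489 m: A R^(2/3) = 0.2672 — ≈ 0.2669.

y_n = 0.489 m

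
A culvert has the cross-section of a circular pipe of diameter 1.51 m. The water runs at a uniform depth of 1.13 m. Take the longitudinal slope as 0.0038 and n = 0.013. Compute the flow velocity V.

V = 2.81 m/s

For a circular section of diameter D = 1.51 m at depth y = 1.13 m, the central angle is θ = 2 arccos(1 − 2y/D) = 4.181 rad. Then A = (D²/8)(θ − sin θ) = 1.437 m² and P = Dθ/2 = 3.157 m.
Hydraulic radius R = A/P = 1.437/3.157 = 0.4553 m.
From Manning's equation, V = (1/n) R^(2/3) S^(1/2) = (1/0.013) × 0.4553^(2/3) × 0.0038^(1/2) = 2.81 m/s.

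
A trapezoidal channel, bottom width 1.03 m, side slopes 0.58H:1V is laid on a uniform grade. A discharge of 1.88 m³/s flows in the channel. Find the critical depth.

At critical depth, Q² T / (g A³) = 1, i.e. A³/T = Q²/g = 1.88²/9.81 = 0.3603.
Trying y = 0.512 m: A³/T = 0.1931 — too small.
Trying y = 0.71 m: A³/T = 0.5787 — too large.
Trying y = 0.617 m: A³/T = 0.3597 — close enough.

y_c = 0.617 m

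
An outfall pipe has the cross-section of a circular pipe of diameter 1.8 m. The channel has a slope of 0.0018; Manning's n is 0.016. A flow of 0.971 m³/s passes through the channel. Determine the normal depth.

Manning's equation rearranged: A R^(2/3) = nQ / (1·√S) = 0.016 × 0.971 / (√0.0018) = 0.3662.
At y = 0.45 m: A R^(2/3) = 0.2047 — too small.
At y = 0.734 m: A R^(2/3) = 0.5216 — too large.
At y = 0.607 m: A R^(2/3) = 0.3662 — ≈ 0.3662.

y_n = 0.607 m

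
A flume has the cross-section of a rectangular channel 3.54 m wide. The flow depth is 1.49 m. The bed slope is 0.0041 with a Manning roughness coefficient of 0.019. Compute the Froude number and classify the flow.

Flow area A = b·y = 3.54 × 1.49 = 5.275 m². Wetted perimeter P = b + 2y = 3.54 + 2×1.49 = 6.52 m.
Hydraulic radius R = A/P = 5.275/6.52 = 0.809 m.
V = (1/n) R^(2/3) √S = (1/0.019) × 0.809^(2/3) × √0.0041 = 2.926 m/s. Hydraulic depth D_h = A/T = 5.275/3.54 = 1.49 m.
Froude number Fr = V/√(g·D_h) = 2.926/√(9.81×1.49) = 0.765, which is less than 1, so the flow is subcritical.

subcritical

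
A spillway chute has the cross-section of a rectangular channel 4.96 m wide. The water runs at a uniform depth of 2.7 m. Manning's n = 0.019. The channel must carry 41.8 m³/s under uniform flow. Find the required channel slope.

S = 0.0025

Flow area A = b·y = 4.96 × 2.7 = 13.39 m². Wetted perimeter P = b + 2y = 4.96 + 2×2.7 = 10.36 m.
Hydraulic radius R = A/P = 13.39/10.36 = 1.293 m.
From Manning's equation, S = [nQ / (1 A R^(2/3))]² = [0.019 × 41.8 / (1 × 13.39 × 1.293^(2/3))]² = 0.0025.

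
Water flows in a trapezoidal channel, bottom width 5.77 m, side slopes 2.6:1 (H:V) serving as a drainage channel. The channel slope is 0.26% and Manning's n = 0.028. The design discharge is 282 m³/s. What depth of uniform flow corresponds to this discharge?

y_n = 4.61 m

Manning's equation rearranged: A R^(2/3) = nQ / (1·√S) = 0.028 × 282 / (√0.0026) = 154.9.
Trying y = 3.73 m: A R^(2/3) = 96.79 — low.
Trying y = 5.61 m: A R^(2/3) = 242 — high.
Trying y = 4.61 m: A R^(2/3) = 154.9 — close enough.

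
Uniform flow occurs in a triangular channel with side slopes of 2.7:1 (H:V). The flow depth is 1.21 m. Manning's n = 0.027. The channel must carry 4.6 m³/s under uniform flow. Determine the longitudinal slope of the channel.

For a triangular section with side slope z = 2.7: A = zy² = 2.7×1.21² = 3.953 m²; P = 2y√(1+z²) = 2×1.21×2.879 = 6.968 m.
Hydraulic radius R = A/P = 3.953/6.968 = 0.5673 m.
From Manning's equation, S = [nQ / (1 A R^(2/3))]² = [0.027 × 4.6 / (1 × 3.953 × 0.5673^(2/3))]² = 0.0021.

S = 0.0021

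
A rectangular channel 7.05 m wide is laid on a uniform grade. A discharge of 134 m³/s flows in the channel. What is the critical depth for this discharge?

y_c = 3.33 m

For a rectangular channel, critical depth y_c = (q²/g)^(1/3) where q = Q/b = 134/7.05 = 19.01 m²/s.
So y_c = (19.01²/9.81)^(1/3) = 3.33 m.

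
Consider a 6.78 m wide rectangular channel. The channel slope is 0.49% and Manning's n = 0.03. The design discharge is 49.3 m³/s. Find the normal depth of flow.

y_n = 2.46 m

Manning's equation rearranged: A R^(2/3) = nQ / (1·√S) = 0.03 × 49.3 / (√0.0049) = 21.13.
At y = 2.67 m: A R^(2/3) = 23.65 — over.
At y = 2.46 m: A R^(2/3) = 21.13 — matches.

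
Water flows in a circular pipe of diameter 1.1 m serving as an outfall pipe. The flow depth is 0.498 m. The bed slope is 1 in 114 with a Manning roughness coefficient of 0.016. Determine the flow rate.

Q = 0.99 m³/s

For a circular section of diameter D = 1.1 m at depth y = 0.498 m, the central angle is θ = 2 arccos(1 − 2y/D) = 2.952 rad. Then A = (D²/8)(θ − sin θ) = 0.4181 m² and P = Dθ/2 = 1.624 m.
Hydraulic radius R = A/P = 0.4181/1.624 = 0.2575 m.
Manning's equation: Q = (1/n) A R^(2/3) S^(1/2) = (1/0.016) × 0.4181 × 0.2575^(2/3) × 0.008772^(1/2) = 0.99 m³/s.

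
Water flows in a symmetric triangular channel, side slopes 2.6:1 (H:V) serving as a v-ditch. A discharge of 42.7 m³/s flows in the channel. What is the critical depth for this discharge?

At critical depth, Q² T / (g A³) = 1, i.e. A³/T = Q²/g = 42.7²/9.81 = 185.9.
Try y = 1.67 m: A³/T = 43.9 — short.
Try y = 2.23 m: A³/T = 186.4 — close enough.

y_c = 2.23 m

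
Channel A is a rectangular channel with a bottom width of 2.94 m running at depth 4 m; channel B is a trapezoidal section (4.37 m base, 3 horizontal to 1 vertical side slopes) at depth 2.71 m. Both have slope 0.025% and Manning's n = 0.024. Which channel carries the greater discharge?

Channel A: Flow area A = b·y = 2.94 × 4 = 11.76 m². Wetted perimeter P = b + 2y = 2.94 + 2×4 = 10.94 m. Hydraulic radius R = A/P = 11.76/10.94 = 1.075 m. Q_A = (1/0.024)·11.76·1.075^(2/3)·√0.00025 = 8.13 m³/s.
Channel B: With bottom width b = 4.37 m and side slope z = 3: A = (b + zy)y = (4.37 + 3×2.71)×2.71 = 33.88 m²; P = b + 2y√(1+z²) = 4.37 + 2×2.71×3.162 = 21.51 m. Hydraulic radius R = A/P = 33.88/21.51 = 1.575 m. Q_B = (1/0.024)·33.88·1.575^(2/3)·√0.00025 = 30.21 m³/s.
Q_A = 8.13 m³/s vs Q_B = 30.21 m³/s, so channel B carries more.

channel B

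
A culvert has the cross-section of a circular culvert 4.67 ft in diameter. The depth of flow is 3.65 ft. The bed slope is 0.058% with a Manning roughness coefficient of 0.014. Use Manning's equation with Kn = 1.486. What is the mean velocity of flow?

For a circular section of diameter D = 4.67 ft at depth y = 3.65 ft, the central angle is θ = 2 arccos(1 − 2y/D) = 4.338 rad. Then A = (D²/8)(θ − sin θ) = 14.36 ft² and P = Dθ/2 = 10.13 ft.
Hydraulic radius R = A/P = 14.36/10.13 = 1.418 ft.
From Manning's equation, V = (1.486/n) R^(2/3) S^(1/2) = (1.486/0.014) × 1.418^(2/3) × 0.00058^(1/2) = 3.23 ft/s.

V = 3.23 ft/s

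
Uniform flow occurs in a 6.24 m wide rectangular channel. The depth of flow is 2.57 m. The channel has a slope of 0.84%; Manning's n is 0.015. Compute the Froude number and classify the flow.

supercritical

Flow area A = b·y = 6.24 × 2.57 = 16.04 m². Wetted perimeter P = b + 2y = 6.24 + 2×2.57 = 11.38 m.
Hydraulic radius R = A/P = 16.04/11.38 = 1.409 m.
V = (1/n) R^(2/3) √S = (1/0.015) × 1.409^(2/3) × √0.0084 = 7.68 m/s. Hydraulic depth D_h = A/T = 16.04/6.24 = 2.57 m.
Froude number Fr = V/√(g·D_h) = 7.68/√(9.81×2.57) = 1.53, which is greater than 1, so the flow is supercritical.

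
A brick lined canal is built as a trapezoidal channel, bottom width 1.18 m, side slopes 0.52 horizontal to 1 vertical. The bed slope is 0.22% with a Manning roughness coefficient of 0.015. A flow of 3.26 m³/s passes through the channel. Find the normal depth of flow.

Manning's equation rearranged: A R^(2/3) = nQ / (1·√S) = 0.015 × 3.26 / (√0.0022) = 1.043.
At y = 0.837 m: A R^(2/3) = 0.7831 — low.
At y = 1.15 m: A R^(2/3) = 1.359 — high.
At y = 0.988 m: A R^(2/3) = 1.042 — matches.

y_n = 0.988 m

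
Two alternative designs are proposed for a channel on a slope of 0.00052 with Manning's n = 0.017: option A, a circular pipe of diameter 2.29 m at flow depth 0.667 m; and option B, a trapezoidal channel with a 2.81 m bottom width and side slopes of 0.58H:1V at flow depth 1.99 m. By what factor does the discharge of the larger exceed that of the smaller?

Channel A: For a circular section of diameter D = 2.29 m at depth y = 0.667 m, the central angle is θ = 2 arccos(1 − 2y/D) = 2.28 rad. Then A = (D²/8)(θ − sin θ) = 0.9974 m² and P = Dθ/2 = 2.611 m. Hydraulic radius R = A/P = 0.9974/2.611 = 0.382 m. Q_A = (1/0.017)·0.9974·0.382^(2/3)·√0.00052 = 0.7044 m³/s.
Channel B: With bottom width b = 2.81 m and side slope z = 0.58: A = (b + zy)y = (2.81 + 0.58×1.99)×1.99 = 7.889 m²; P = b + 2y√(1+z²) = 2.81 + 2×1.99×1.156 = 7.411 m. Hydraulic radius R = A/P = 7.889/7.411 = 1.064 m. Q_B = (1/0.017)·7.889·1.064^(2/3)·√0.00052 = 11.03 m³/s.
The larger discharge is 11.03 m³/s and the smaller is 0.7044 m³/s; the ratio is 15.7.

15.7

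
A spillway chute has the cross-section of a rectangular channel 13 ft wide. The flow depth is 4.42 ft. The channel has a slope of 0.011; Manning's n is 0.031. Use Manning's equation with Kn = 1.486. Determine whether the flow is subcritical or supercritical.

subcritical

Flow area A = b·y = 13 × 4.42 = 57.46 ft². Wetted perimeter P = b + 2y = 13 + 2×4.42 = 21.84 ft.
Hydraulic radius R = A/P = 57.46/21.84 = 2.631 ft.
V = (1.486/n) R^(2/3) √S = (1.486/0.031) × 2.631^(2/3) × √0.011 = 9.581 ft/s. Hydraulic depth D_h = A/T = 57.46/13 = 4.42 ft.
Froude number Fr = V/√(g·D_h) = 9.581/√(32.2×4.42) = 0.803, which is less than 1, so the flow is subcritical.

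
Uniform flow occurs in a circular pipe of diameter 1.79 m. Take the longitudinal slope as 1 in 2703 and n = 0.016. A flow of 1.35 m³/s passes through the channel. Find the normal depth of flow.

y_n = 1.17 m

Manning's equation rearranged: A R^(2/3) = nQ / (1·√S) = 0.016 × 1.35 / (√0.00037) = 1.123.
At y = 1.39 m: A R^(2/3) = 1.396 — too large.
At y = 0.911 m: A R^(2/3) = 0.7585 — too small.
At y = 1.17 m: A R^(2/3) = 1.123 — ≈ 1.123.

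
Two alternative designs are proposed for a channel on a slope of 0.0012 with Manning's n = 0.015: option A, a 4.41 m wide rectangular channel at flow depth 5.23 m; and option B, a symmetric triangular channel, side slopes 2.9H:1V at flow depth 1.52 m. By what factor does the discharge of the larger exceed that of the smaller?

Channel A: Flow area A = b·y = 4.41 × 5.23 = 23.06 m². Wetted perimeter P = b + 2y = 4.41 + 2×5.23 = 14.87 m. Hydraulic radius R = A/P = 23.06/14.87 = 1.551 m. Q_A = (1/0.015)·23.06·1.551^(2/3)·√0.0012 = 71.37 m³/s.
Channel B: For a triangular section with side slope z = 2.9: A = zy² = 2.9×1.52² = 6.7 m²; P = 2y√(1+z²) = 2×1.52×3.068 = 9.325 m. Hydraulic radius R = A/P = 6.7/9.325 = 0.7185 m. Q_B = (1/0.015)·6.7·0.7185^(2/3)·√0.0012 = 12.41 m³/s.
The larger discharge is 71.37 m³/s and the smaller is 12.41 m³/s; the ratio is 5.75.

5.75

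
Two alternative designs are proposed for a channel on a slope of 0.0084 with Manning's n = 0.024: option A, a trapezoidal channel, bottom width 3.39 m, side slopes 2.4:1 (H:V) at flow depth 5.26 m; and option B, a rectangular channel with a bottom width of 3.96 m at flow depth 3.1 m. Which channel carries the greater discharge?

Channel A: With bottom width b = 3.39 m and side slope z = 2.4: A = (b + zy)y = (3.39 + 2.4×5.26)×5.26 = 84.23 m²; P = b + 2y√(1+z²) = 3.39 + 2×5.26×2.6 = 30.74 m. Hydraulic radius R = A/P = 84.23/30.74 = 2.74 m. Q_A = (1/0.024)·84.23·2.74^(2/3)·√0.0084 = 629.9 m³/s.
Channel B: Flow area A = b·y = 3.96 × 3.1 = 12.28 m². Wetted perimeter P = b + 2y = 3.96 + 2×3.1 = 10.16 m. Hydraulic radius R = A/P = 12.28/10.16 = 1.208 m. Q_B = (1/0.024)·12.28·1.208^(2/3)·√0.0084 = 53.18 m³/s.
Q_A = 629.9 m³/s vs Q_B = 53.18 m³/s, so channel A carries more.

channel A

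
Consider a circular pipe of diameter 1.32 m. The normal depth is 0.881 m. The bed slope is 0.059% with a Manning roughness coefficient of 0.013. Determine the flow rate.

For a circular section of diameter D = 1.32 m at depth y = 0.881 m, the central angle is θ = 2 arccos(1 − 2y/D) = 3.824 rad. Then A = (D²/8)(θ − sin θ) = 0.9704 m² and P = Dθ/2 = 2.524 m.
Hydraulic radius R = A/P = 0.9704/2.524 = 0.3844 m.
Manning's equation: Q = (1/n) A R^(2/3) S^(1/2) = (1/0.013) × 0.9704 × 0.3844^(2/3) × 0.00059^(1/2) = 0.959 m³/s.

Q = 0.959 m³/s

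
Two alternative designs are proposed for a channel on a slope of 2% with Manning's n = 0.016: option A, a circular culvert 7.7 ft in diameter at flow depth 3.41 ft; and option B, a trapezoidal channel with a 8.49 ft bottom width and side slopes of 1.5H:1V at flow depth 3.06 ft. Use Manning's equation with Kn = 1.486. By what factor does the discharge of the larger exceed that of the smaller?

2.21

Channel A: For a circular section of diameter D = 7.7 ft at depth y = 3.41 ft, the central angle is θ = 2 arccos(1 − 2y/D) = 2.913 rad. Then A = (D²/8)(θ − sin θ) = 19.9 ft² and P = Dθ/2 = 11.21 ft. Hydraulic radius R = A/P = 19.9/11.21 = 1.775 ft. Q_A = (1.486/0.016)·19.9·1.775^(2/3)·√0.02 = 383.2 ft³/s.
Channel B: With bottom width b = 8.49 ft and side slope z = 1.5: A = (b + zy)y = (8.49 + 1.5×3.06)×3.06 = 40.02 ft²; P = b + 2y√(1+z²) = 8.49 + 2×3.06×1.803 = 19.52 ft. Hydraulic radius R = A/P = 40.02/19.52 = 2.05 ft. Q_B = (1.486/0.016)·40.02·2.05^(2/3)·√0.02 = 848.4 ft³/s.
The larger discharge is 848.4 ft³/s and the smaller is 383.2 ft³/s; the ratio is 2.21.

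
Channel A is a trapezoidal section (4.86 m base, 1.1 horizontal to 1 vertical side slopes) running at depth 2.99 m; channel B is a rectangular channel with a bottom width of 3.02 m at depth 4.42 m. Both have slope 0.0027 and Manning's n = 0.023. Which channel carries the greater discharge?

channel A

Channel A: With bottom width b = 4.86 m and side slope z = 1.1: A = (b + zy)y = (4.86 + 1.1×2.99)×2.99 = 24.37 m²; P = b + 2y√(1+z²) = 4.86 + 2×2.99×1.487 = 13.75 m. Hydraulic radius R = A/P = 24.37/13.75 = 1.772 m. Q_A = (1/0.023)·24.37·1.772^(2/3)·√0.0027 = 80.61 m³/s.
Channel B: Flow area A = b·y = 3.02 × 4.42 = 13.35 m². Wetted perimeter P = b + 2y = 3.02 + 2×4.42 = 11.86 m. Hydraulic radius R = A/P = 13.35/11.86 = 1.125 m. Q_B = (1/0.023)·13.35·1.125^(2/3)·√0.0027 = 32.63 m³/s.
Q_A = 80.61 m³/s vs Q_B = 32.63 m³/s, so channel A carries more.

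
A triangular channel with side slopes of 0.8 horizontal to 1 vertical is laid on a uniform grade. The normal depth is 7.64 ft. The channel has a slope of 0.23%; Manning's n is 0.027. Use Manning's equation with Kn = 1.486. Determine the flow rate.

Q = 220 ft³/s

For a triangular section with side slope z = 0.8: A = zy² = 0.8×7.64² = 46.7 ft²; P = 2y√(1+z²) = 2×7.64×1.281 = 19.57 ft.
Hydraulic radius R = A/P = 46.7/19.57 = 2.386 ft.
Manning's equation: Q = (1.486/n) A R^(2/3) S^(1/2) = (1.486/0.027) × 46.7 × 2.386^(2/3) × 0.0023^(1/2) = 220 ft³/s.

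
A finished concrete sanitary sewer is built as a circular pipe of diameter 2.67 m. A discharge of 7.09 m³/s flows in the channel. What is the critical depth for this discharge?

At critical depth, Q² T / (g A³) = 1, i.e. A³/T = Q²/g = 7.09²/9.81 = 5.124.
Trying y = 1.05 m: A³/T = 3.276 — low.
Trying y = 1.37 m: A³/T = 9.071 — high.
Trying y = 1.18 m: A³/T = 5.126 — close enough.

y_c = 1.18 m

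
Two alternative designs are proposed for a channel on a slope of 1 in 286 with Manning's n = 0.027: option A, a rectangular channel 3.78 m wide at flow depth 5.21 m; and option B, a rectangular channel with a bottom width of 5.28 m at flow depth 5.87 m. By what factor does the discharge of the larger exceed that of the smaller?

Channel A: Flow area A = b·y = 3.78 × 5.21 = 19.69 m². Wetted perimeter P = b + 2y = 3.78 + 2×5.21 = 14.2 m. Hydraulic radius R = A/P = 19.69/14.2 = 1.387 m. Q_A = (1/0.027)·19.69·1.387^(2/3)·√0.003497 = 53.64 m³/s.
Channel B: Flow area A = b·y = 5.28 × 5.87 = 30.99 m². Wetted perimeter P = b + 2y = 5.28 + 2×5.87 = 17.02 m. Hydraulic radius R = A/P = 30.99/17.02 = 1.821 m. Q_B = (1/0.027)·30.99·1.821^(2/3)·√0.003497 = 101.2 m³/s.
The larger discharge is 101.2 m³/s and the smaller is 53.64 m³/s; the ratio is 1.89.

1.89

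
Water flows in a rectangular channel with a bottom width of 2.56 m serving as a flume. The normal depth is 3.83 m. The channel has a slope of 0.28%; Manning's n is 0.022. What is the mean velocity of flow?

Flow area A = b·y = 2.56 × 3.83 = 9.805 m². Wetted perimeter P = b + 2y = 2.56 + 2×3.83 = 10.22 m.
Hydraulic radius R = A/P = 9.805/10.22 = 0.9594 m.
From Manning's equation, V = (1/n) R^(2/3) S^(1/2) = (1/0.022) × 0.9594^(2/3) × 0.0028^(1/2) = 2.34 m/s.

V = 2.34 m/s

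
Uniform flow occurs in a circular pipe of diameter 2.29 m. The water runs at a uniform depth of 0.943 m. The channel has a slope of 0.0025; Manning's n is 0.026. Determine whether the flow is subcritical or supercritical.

For a circular section of diameter D = 2.29 m at depth y = 0.943 m, the central angle is θ = 2 arccos(1 − 2y/D) = 2.787 rad. Then A = (D²/8)(θ − sin θ) = 1.599 m² and P = Dθ/2 = 3.191 m.
Hydraulic radius R = A/P = 1.599/3.191 = 0.5012 m.
V = (1/n) R^(2/3) √S = (1/0.026) × 0.5012^(2/3) × √0.0025 = 1.213 m/s. Hydraulic depth D_h = A/T = 1.599/2.254 = 0.7095 m.
Froude number Fr = V/√(g·D_h) = 1.213/√(9.81×0.7095) = 0.46, which is less than 1, so the flow is subcritical.

subcritical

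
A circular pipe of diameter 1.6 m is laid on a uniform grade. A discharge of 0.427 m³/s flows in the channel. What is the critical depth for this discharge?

y_c = 0.321 m

At critical depth, Q² T / (g A³) = 1, i.e. A³/T = Q²/g = 0.427²/9.81 = 0.01859.
At y = 0.259 m: A³/T = 0.00799 — low.
At y = 0.321 m: A³/T = 0.01855 — ≈ 0.01859.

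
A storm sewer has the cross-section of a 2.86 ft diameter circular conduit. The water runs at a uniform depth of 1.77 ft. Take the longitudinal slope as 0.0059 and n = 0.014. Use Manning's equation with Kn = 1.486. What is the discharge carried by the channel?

For a circular section of diameter D = 2.86 ft at depth y = 1.77 ft, the central angle is θ = 2 arccos(1 − 2y/D) = 3.622 rad. Then A = (D²/8)(θ − sin θ) = 4.175 ft² and P = Dθ/2 = 5.179 ft.
Hydraulic radius R = A/P = 4.175/5.179 = 0.8062 ft.
Manning's equation: Q = (1.486/n) A R^(2/3) S^(1/2) = (1.486/0.014) × 4.175 × 0.8062^(2/3) × 0.0059^(1/2) = 29.5 ft³/s.

Q = 29.5 ft³/s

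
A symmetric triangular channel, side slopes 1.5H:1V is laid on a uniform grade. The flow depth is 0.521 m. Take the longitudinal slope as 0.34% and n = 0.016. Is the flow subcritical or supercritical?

subcritical

For a triangular section with side slope z = 1.5: A = zy² = 1.5×0.521² = 0.4072 m²; P = 2y√(1+z²) = 2×0.521×1.803 = 1.878 m.
Hydraulic radius R = A/P = 0.4072/1.878 = 0.2167 m.
V = (1/n) R^(2/3) √S = (1/0.016) × 0.2167^(2/3) × √0.0034 = 1.315 m/s. Hydraulic depth D_h = A/T = 0.4072/1.563 = 0.2605 m.
Froude number Fr = V/√(g·D_h) = 1.315/√(9.81×0.2605) = 0.823, which is less than 1, so the flow is subcritical.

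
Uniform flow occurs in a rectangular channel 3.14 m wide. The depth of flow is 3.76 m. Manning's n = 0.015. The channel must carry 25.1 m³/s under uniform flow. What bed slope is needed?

Flow area A = b·y = 3.14 × 3.76 = 11.81 m². Wetted perimeter P = b + 2y = 3.14 + 2×3.76 = 10.66 m.
Hydraulic radius R = A/P = 11.81/10.66 = 1.108 m.
From Manning's equation, S = [nQ / (1 A R^(2/3))]² = [0.015 × 25.1 / (1 × 11.81 × 1.108^(2/3))]² = 0.000887.

S = 0.000887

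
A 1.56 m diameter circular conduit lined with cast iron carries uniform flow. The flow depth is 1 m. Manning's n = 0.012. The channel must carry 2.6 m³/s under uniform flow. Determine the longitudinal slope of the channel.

For a circular section of diameter D = 1.56 m at depth y = 1 m, the central angle is θ = 2 arccos(1 − 2y/D) = 3.713 rad. Then A = (D²/8)(θ − sin θ) = 1.294 m² and P = Dθ/2 = 2.896 m.
Hydraulic radius R = A/P = 1.294/2.896 = 0.4468 m.
From Manning's equation, S = [nQ / (1 A R^(2/3))]² = [0.012 × 2.6 / (1 × 1.294 × 0.4468^(2/3))]² = 0.0017.

S = 0.0017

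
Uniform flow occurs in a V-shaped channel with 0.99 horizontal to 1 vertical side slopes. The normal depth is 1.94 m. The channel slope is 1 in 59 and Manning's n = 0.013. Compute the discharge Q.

For a triangular section with side slope z = 0.99: A = zy² = 0.99×1.94² = 3.726 m²; P = 2y√(1+z²) = 2×1.94×1.407 = 5.46 m.
Hydraulic radius R = A/P = 3.726/5.46 = 0.6824 m.
Manning's equation: Q = (1/n) A R^(2/3) S^(1/2) = (1/0.013) × 3.726 × 0.6824^(2/3) × 0.01695^(1/2) = 28.9 m³/s.

Q = 28.9 m³/s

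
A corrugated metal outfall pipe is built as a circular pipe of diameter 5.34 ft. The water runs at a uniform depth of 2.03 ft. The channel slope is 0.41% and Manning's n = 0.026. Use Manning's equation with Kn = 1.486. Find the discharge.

Q = 30.5 ft³/s

For a circular section of diameter D = 5.34 ft at depth y = 2.03 ft, the central angle is θ = 2 arccos(1 − 2y/D) = 2.657 rad. Then A = (D²/8)(θ − sin θ) = 7.813 ft² and P = Dθ/2 = 7.095 ft.
Hydraulic radius R = A/P = 7.813/7.095 = 1.101 ft.
Manning's equation: Q = (1.486/n) A R^(2/3) S^(1/2) = (1.486/0.026) × 7.813 × 1.101^(2/3) × 0.0041^(1/2) = 30.5 ft³/s.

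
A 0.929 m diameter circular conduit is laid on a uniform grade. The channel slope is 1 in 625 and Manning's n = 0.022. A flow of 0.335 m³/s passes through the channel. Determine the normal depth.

Manning's equation rearranged: A R^(2/3) = nQ / (1·√S) = 0.022 × 0.335 / (√0.0016) = 0.1842.
Try y = 0.411 m: A R^(2/3) = 0.1035 — low.
Try y = 0.686 m: A R^(2/3) = 0.2293 — high.
Try y = 0.583 m: A R^(2/3) = 0.1841 — close enough.

y_n = 0.583 m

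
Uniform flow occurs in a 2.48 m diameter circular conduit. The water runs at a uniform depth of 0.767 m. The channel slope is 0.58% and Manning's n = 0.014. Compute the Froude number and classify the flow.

supercritical

For a circular section of diameter D = 2.48 m at depth y = 0.767 m, the central angle is θ = 2 arccos(1 − 2y/D) = 2.359 rad. Then A = (D²/8)(θ − sin θ) = 1.271 m² and P = Dθ/2 = 2.925 m.
Hydraulic radius R = A/P = 1.271/2.925 = 0.4346 m.
V = (1/n) R^(2/3) √S = (1/0.014) × 0.4346^(2/3) × √0.0058 = 3.121 m/s. Hydraulic depth D_h = A/T = 1.271/2.292 = 0.5546 m.
Froude number Fr = V/√(g·D_h) = 3.121/√(9.81×0.5546) = 1.34, which is greater than 1, so the flow is supercritical.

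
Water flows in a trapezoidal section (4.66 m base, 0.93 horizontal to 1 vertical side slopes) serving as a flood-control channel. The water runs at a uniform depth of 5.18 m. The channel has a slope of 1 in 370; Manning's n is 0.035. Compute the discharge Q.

With bottom width b = 4.66 m and side slope z = 0.93: A = (b + zy)y = (4.66 + 0.93×5.18)×5.18 = 49.09 m²; P = b + 2y√(1+z²) = 4.66 + 2×5.18×1.366 = 18.81 m.
Hydraulic radius R = A/P = 49.09/18.81 = 2.61 m.
Manning's equation: Q = (1/n) A R^(2/3) S^(1/2) = (1/0.035) × 49.09 × 2.61^(2/3) × 0.002703^(1/2) = 138 m³/s.

Q = 138 m³/s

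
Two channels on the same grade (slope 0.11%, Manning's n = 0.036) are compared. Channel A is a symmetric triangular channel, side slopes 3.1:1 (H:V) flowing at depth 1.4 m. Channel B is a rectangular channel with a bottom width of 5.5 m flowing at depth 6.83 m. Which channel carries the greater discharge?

channel B

Channel A: For a triangular section with side slope z = 3.1: A = zy² = 3.1×1.4² = 6.076 m²; P = 2y√(1+z²) = 2×1.4×3.257 = 9.12 m. Hydraulic radius R = A/P = 6.076/9.12 = 0.6662 m. Q_A = (1/0.036)·6.076·0.6662^(2/3)·√0.0011 = 4.27 m³/s.
Channel B: Flow area A = b·y = 5.5 × 6.83 = 37.56 m². Wetted perimeter P = b + 2y = 5.5 + 2×6.83 = 19.16 m. Hydraulic radius R = A/P = 37.56/19.16 = 1.961 m. Q_B = (1/0.036)·37.56·1.961^(2/3)·√0.0011 = 54.21 m³/s.
Q_A = 4.27 m³/s vs Q_B = 54.21 m³/s, so channel B carries more.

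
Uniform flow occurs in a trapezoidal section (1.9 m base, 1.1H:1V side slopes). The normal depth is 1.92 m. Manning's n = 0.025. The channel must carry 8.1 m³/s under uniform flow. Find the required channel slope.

With bottom width b = 1.9 m and side slope z = 1.1: A = (b + zy)y = (1.9 + 1.1×1.92)×1.92 = 7.703 m²; P = b + 2y√(1+z²) = 1.9 + 2×1.92×1.487 = 7.609 m.
Hydraulic radius R = A/P = 7.703/7.609 = 1.012 m.
From Manning's equation, S = [nQ / (1 A R^(2/3))]² = [0.025 × 8.1 / (1 × 7.703 × 1.012^(2/3))]² = 0.00068.

S = 0.00068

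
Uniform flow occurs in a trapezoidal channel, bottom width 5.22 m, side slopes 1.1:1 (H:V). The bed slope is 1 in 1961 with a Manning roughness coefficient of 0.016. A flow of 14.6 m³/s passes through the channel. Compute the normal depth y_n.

Manning's equation rearranged: A R^(2/3) = nQ / (1·√S) = 0.016 × 14.6 / (√0.0005099) = 10.34.
At y = 1.31 m: A R^(2/3) = 8.476 — low.
At y = 1.63 m: A R^(2/3) = 12.44 — high.
At y = 1.47 m: A R^(2/3) = 10.37 — close enough.

y_n = 1.47 m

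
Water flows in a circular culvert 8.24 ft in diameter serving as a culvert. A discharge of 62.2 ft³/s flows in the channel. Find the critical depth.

y_c = 1.92 ft

At critical depth, Q² T / (g A³) = 1, i.e. A³/T = Q²/g = 62.2²/32.2 = 120.2.
Try y = 1.64 ft: A³/T = 65.14 — low.
Try y = 1.92 ft: A³/T = 120.7 — close enough.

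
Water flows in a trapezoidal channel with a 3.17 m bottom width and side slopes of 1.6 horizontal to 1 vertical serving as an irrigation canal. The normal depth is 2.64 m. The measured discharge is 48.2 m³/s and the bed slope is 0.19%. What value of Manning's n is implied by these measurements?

With bottom width b = 3.17 m and side slope z = 1.6: A = (b + zy)y = (3.17 + 1.6×2.64)×2.64 = 19.52 m²; P = b + 2y√(1+z²) = 3.17 + 2×2.64×1.887 = 13.13 m.
Hydraulic radius R = A/P = 19.52/13.13 = 1.486 m.
Rearranging Manning's equation: n = (1/Q) A R^(2/3) S^(1/2) = (1/48.2) × 19.52 × 1.486^(2/3) × √0.0019 = 0.023.

n = 0.023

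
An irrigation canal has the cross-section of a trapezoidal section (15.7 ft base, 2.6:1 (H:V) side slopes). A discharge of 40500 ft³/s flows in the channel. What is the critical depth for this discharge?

At critical depth, Q² T / (g A³) = 1, i.e. A³/T = Q²/g = 40500²/32.2 = 50940000.
Try y = 30.2 ft: A³/T = 133400000 — over.
Try y = 24.4 ft: A³/T = 50500000 — ≈ 50940000.

y_c = 24.4 ft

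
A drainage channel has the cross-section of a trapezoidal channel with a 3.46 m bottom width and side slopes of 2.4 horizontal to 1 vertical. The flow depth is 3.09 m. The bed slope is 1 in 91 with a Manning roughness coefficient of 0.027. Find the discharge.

With bottom width b = 3.46 m and side slope z = 2.4: A = (b + zy)y = (3.46 + 2.4×3.09)×3.09 = 33.61 m²; P = b + 2y√(1+z²) = 3.46 + 2×3.09×2.6 = 19.53 m.
Hydraulic radius R = A/P = 33.61/19.53 = 1.721 m.
Manning's equation: Q = (1/n) A R^(2/3) S^(1/2) = (1/0.027) × 33.61 × 1.721^(2/3) × 0.01099^(1/2) = 187 m³/s.

Q = 187 m³/s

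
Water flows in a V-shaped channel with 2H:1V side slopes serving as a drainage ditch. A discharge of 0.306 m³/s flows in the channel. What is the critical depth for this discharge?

At critical depth, Q² T / (g A³) = 1, i.e. A³/T = Q²/g = 0.306²/9.81 = 0.009545.
Try y = 0.404 m: A³/T = 0.02152 — too large.
Try y = 0.258 m: A³/T = 0.002286 — too small.
Try y = 0.343 m: A³/T = 0.009495 — close enough.

y_c = 0.343 m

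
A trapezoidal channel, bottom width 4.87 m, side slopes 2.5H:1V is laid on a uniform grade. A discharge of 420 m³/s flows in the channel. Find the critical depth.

y_c = 4.77 m

At critical depth, Q² T / (g A³) = 1, i.e. A³/T = Q²/g = 420²/9.81 = 17980.
Try y = 4.17 m: A³/T = 10090 — short.
Try y = 5.97 m: A³/T = 47530 — over.
Try y = 4.77 m: A³/T = 17900 — ≈ 17980.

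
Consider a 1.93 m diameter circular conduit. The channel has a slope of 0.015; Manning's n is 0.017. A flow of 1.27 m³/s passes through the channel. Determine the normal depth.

y_n = 0.408 m

Manning's equation rearranged: A R^(2/3) = nQ / (1·√S) = 0.017 × 1.27 / (√0.015) = 0.1763.
At y = 0.475 m: A R^(2/3) = 0.239 — high.
At y = 0.338 m: A R^(2/3) = 0.1203 — low.
At y = 0.408 m: A R^(2/3) = 0.1763 — close enough.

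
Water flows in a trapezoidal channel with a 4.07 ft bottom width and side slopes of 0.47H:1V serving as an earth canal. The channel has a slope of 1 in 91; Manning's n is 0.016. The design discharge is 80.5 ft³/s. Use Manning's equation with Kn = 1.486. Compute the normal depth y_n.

Manning's equation rearranged: A R^(2/3) = nQ / (1.486·√S) = 0.016 × 80.5 / (1.486 × √0.01099) = 8.268.
Trying y = 1.37 ft: A R^(2/3) = 6.064 — low.
Trying y = 1.97 ft: A R^(2/3) = 10.92 — high.
Trying y = 1.66 ft: A R^(2/3) = 8.267 — ≈ 8.268.

y_n = 1.66 ft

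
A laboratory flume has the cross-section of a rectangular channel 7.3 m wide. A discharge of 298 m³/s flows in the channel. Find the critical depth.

y_c = 5.54 m

For a rectangular channel, critical depth y_c = (q²/g)^(1/3) where q = Q/b = 298/7.3 = 40.82 m²/s.
So y_c = (40.82²/9.81)^(1/3) = 5.54 m.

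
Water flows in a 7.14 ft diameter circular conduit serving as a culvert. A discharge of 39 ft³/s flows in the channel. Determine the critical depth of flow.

y_c = 1.57 ft

At critical depth, Q² T / (g A³) = 1, i.e. A³/T = Q²/g = 39²/32.2 = 47.24.
Trying y = 1.9 ft: A³/T = 98.91 — too large.
Trying y = 1.08 ft: A³/T = 10.83 — too small.
Trying y = 1.57 ft: A³/T = 47 — close enough.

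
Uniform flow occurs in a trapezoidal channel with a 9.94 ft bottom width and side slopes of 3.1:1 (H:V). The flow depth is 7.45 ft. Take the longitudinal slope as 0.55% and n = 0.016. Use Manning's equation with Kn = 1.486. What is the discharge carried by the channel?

With bottom width b = 9.94 ft and side slope z = 3.1: A = (b + zy)y = (9.94 + 3.1×7.45)×7.45 = 246.1 ft²; P = b + 2y√(1+z²) = 9.94 + 2×7.45×3.257 = 58.47 ft.
Hydraulic radius R = A/P = 246.1/58.47 = 4.209 ft.
Manning's equation: Q = (1.486/n) A R^(2/3) S^(1/2) = (1.486/0.016) × 246.1 × 4.209^(2/3) × 0.0055^(1/2) = 4420 ft³/s.

Q = 4420 ft³/s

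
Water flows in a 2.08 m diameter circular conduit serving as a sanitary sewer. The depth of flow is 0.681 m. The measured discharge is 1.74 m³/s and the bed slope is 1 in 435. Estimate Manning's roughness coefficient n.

For a circular section of diameter D = 2.08 m at depth y = 0.681 m, the central angle is θ = 2 arccos(1 − 2y/D) = 2.437 rad. Then A = (D²/8)(θ − sin θ) = 0.9674 m² and P = Dθ/2 = 2.534 m.
Hydraulic radius R = A/P = 0.9674/2.534 = 0.3817 m.
Rearranging Manning's equation: n = (1/Q) A R^(2/3) S^(1/2) = (1/1.74) × 0.9674 × 0.3817^(2/3) × √0.002299 = 0.014.

n = 0.014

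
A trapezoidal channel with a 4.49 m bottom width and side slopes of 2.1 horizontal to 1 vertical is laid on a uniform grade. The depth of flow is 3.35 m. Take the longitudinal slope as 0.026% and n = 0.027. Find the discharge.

With bottom width b = 4.49 m and side slope z = 2.1: A = (b + zy)y = (4.49 + 2.1×3.35)×3.35 = 38.61 m²; P = b + 2y√(1+z²) = 4.49 + 2×3.35×2.326 = 20.07 m.
Hydraulic radius R = A/P = 38.61/20.07 = 1.923 m.
Manning's equation: Q = (1/n) A R^(2/3) S^(1/2) = (1/0.027) × 38.61 × 1.923^(2/3) × 0.00026^(1/2) = 35.7 m³/s.

Q = 35.7 m³/s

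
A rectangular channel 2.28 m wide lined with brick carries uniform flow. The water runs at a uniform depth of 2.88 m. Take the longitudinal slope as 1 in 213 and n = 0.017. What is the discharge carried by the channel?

Q = 23.1 m³/s

Flow area A = b·y = 2.28 × 2.88 = 6.566 m². Wetted perimeter P = b + 2y = 2.28 + 2×2.88 = 8.04 m.
Hydraulic radius R = A/P = 6.566/8.04 = 0.8167 m.
Manning's equation: Q = (1/n) A R^(2/3) S^(1/2) = (1/0.017) × 6.566 × 0.8167^(2/3) × 0.004695^(1/2) = 23.1 m³/s.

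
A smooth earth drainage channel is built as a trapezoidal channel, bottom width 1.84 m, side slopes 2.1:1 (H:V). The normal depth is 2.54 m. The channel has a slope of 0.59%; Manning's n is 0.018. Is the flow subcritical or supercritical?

With bottom width b = 1.84 m and side slope z = 2.1: A = (b + zy)y = (1.84 + 2.1×2.54)×2.54 = 18.22 m²; P = b + 2y√(1+z²) = 1.84 + 2×2.54×2.326 = 13.66 m.
Hydraulic radius R = A/P = 18.22/13.66 = 1.334 m.
V = (1/n) R^(2/3) √S = (1/0.018) × 1.334^(2/3) × √0.0059 = 5.172 m/s. Hydraulic depth D_h = A/T = 18.22/12.51 = 1.457 m.
Froude number Fr = V/√(g·D_h) = 5.172/√(9.81×1.457) = 1.37, which is greater than 1, so the flow is supercritical.

supercritical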